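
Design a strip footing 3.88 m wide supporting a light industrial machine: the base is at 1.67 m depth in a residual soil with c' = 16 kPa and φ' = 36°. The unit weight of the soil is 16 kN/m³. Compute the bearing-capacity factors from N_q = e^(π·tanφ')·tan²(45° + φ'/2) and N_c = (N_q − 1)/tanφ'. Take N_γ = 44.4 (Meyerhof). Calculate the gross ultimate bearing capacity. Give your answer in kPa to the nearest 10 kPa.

tan36° = 0.7265, so N_q = e^(π×0.7265)·tan²(63°) = 9.801 × 3.852 = 37.75.
N_c = (37.75 − 1)/tan36° = 50.59.
q = γ·D_f = 16 × 1.67 = 26.72 kPa.
c·N_c = 16 × 50.585 = 809.37 kPa
q·N_q = 26.72 × 37.752 = 1008.7 kPa
0.5·γ·B·N_γ = 0.5 × 16 × 3.88 × 44.4 = 1378.2 kPa
q_ult = 809.37 + 1008.7 + 1378.2 = 3196.3 kPa.

q_ult ≈ 3200 kPa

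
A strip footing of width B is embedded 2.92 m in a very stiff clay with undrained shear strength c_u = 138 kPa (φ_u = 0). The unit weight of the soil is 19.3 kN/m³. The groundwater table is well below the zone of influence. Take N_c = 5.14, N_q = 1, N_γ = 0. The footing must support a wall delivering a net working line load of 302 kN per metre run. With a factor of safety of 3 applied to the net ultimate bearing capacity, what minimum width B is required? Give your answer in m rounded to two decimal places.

Effective surcharge at the founding depth q = γ·D_f = 19.3 × 2.92 = 56.356 kPa.
q_ult = c·N_c + q·N_q
     = 138 × 5.14 + 56.356 × 1
     = 709.32 + 56.356 = 765.68 kPa.
For φ = 0 the ½γBN_γ term vanishes, so q_ult is independent of B. q_net = 765.68 − 56.356 = 709.32 kPa; q_all(net) = 709.32/3 = 236.44 kPa.
Required width B = w / q_all(net) = 302 / 236.44 = 1.277 m.

B = 1.28 m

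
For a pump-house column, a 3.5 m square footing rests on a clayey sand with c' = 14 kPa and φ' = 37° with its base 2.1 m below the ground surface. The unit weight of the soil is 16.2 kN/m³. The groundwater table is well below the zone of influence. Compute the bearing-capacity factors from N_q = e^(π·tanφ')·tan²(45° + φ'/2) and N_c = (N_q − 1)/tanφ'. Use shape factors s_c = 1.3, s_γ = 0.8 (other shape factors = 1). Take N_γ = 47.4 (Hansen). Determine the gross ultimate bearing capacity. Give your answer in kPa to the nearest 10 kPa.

q_ult ≈ 3550 kPa

tan37° = 0.7536, so N_q = e^(π×0.7536)·tan²(63.5°) = 10.669 × 4.023 = 42.92.
N_c = (42.92 − 1)/tan37° = 55.63.
q = γ·D_f = 16.2 × 2.1 = 34.02 kPa.
c·N_c·s_c = 14 × 55.63 × 1.3 = 1012.5 kPa
q·N_q = 34.02 × 42.92 = 1460.1 kPa
0.5·γ·B·N_γ·s_γ = 0.5 × 16.2 × 3.5 × 47.4 × 0.8 = 1075 kPa
q_ult = 1012.5 + 1460.1 + 1075 = 3547.6 kPa.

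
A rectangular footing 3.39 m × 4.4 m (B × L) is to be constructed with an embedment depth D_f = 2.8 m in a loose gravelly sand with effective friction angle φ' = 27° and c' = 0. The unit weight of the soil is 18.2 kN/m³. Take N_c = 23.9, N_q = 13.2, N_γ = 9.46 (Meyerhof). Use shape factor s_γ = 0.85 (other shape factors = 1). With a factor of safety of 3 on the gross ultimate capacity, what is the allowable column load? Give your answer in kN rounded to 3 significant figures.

Effective surcharge at the founding depth q = γ·D_f = 18.2 × 2.8 = 50.96 kPa.
q_ult = q·N_q + 0.5·γ·B·N_γ·s_γ
     = 50.96 × 13.2 + 0.5 × 18.2 × 3.39 × 9.46 × 0.85
     = 672.67 + 248.06 = 920.73 kPa.
Gross allowable pressure q_all = 920.73 / 3 = 306.91 kPa.
Footing area = 14.916 m², so allowable column load = 306.91 × 14.916 = 4577.9 kN.

P_all ≈ 4580 kN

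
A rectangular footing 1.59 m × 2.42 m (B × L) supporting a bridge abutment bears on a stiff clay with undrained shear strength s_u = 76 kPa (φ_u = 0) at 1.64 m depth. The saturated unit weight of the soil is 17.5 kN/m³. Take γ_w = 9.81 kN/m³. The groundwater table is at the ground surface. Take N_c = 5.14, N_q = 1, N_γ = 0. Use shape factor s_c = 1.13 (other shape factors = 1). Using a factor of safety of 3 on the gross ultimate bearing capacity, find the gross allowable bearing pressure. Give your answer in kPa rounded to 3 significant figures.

q_all ≈ 151 kPa

Water table at ground surface, so effective unit weight γ' = 17.5 − 9.81 = 7.69 kN/m³ is used throughout; overburden q = 7.69 × 1.64 = 12.612 kPa.
Cohesion term c·N_c·s_c = 76 × 5.14 × 1.13 = 441.42 kPa; surcharge term q·N_q = 12.612 × 1 = 12.612 kPa.
q_ult = 441.42 + 12.612 = 454.03 kPa.
q_all = 454.03 / 3 = 151.34 kPa.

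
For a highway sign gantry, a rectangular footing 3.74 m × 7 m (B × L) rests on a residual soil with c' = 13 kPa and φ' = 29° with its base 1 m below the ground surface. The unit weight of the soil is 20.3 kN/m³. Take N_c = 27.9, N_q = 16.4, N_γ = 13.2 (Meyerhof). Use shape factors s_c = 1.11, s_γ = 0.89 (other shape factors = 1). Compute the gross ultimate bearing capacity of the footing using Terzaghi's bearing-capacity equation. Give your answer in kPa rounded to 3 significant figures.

q_ult ≈ 1180 kPa

Effective surcharge at the founding depth q = γ·D_f = 20.3 × 1 = 20.3 kPa.
q_ult = c·N_c·s_c + q·N_q + 0.5·γ·B·N_γ·s_γ
     = 13 × 27.9 × 1.11 + 20.3 × 16.4 + 0.5 × 20.3 × 3.74 × 13.2 × 0.89
     = 402.6 + 332.92 + 445.97 = 1181.5 kPa.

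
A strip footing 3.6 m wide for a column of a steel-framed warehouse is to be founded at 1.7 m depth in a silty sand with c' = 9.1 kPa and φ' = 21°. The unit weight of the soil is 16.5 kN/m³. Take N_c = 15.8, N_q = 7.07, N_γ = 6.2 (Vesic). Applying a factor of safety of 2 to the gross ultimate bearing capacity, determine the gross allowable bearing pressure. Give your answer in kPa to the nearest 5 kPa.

q_all ≈ 265 kPa

q = γ·D_f = 16.5 × 1.7 = 28.05 kPa.
c·N_c = 9.1 × 15.8 = 143.78 kPa
q·N_q = 28.05 × 7.07 = 198.31 kPa
0.5·γ·B·N_γ = 0.5 × 16.5 × 3.6 × 6.2 = 184.14 kPa
q_ult = 143.78 + 198.31 + 184.14 = 526.23 kPa.
q_all = q_ult / FS = 526.23 / 2 = 263.12 kPa.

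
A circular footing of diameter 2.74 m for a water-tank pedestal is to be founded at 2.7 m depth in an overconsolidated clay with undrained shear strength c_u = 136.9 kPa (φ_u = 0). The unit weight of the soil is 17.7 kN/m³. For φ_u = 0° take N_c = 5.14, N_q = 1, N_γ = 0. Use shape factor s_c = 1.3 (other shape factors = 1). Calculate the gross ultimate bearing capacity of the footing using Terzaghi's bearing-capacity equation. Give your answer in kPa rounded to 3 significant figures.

q = γ·D_f = 17.7 × 2.7 = 47.79 kPa.
c·N_c·s_c = 136.9 × 5.14 × 1.3 = 914.77 kPa
q·N_q = 47.79 × 1 = 47.79 kPa
q_ult = 914.77 + 47.79 = 962.56 kPa.

q_ult ≈ 963 kPa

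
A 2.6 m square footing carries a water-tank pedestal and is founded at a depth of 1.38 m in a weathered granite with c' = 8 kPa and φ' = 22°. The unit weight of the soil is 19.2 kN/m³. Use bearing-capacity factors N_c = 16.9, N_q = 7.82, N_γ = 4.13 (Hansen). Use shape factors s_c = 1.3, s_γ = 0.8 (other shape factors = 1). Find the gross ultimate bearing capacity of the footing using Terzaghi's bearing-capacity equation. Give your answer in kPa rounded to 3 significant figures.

Effective surcharge at the founding depth q = γ·D_f = 19.2 × 1.38 = 26.496 kPa.
q_ult = c·N_c·s_c + q·N_q + 0.5·γ·B·N_γ·s_γ
     = 8 × 16.9 × 1.3 + 26.496 × 7.82 + 0.5 × 19.2 × 2.6 × 4.13 × 0.8
     = 175.76 + 207.2 + 82.468 = 465.43 kPa.

q_ult ≈ 465 kPa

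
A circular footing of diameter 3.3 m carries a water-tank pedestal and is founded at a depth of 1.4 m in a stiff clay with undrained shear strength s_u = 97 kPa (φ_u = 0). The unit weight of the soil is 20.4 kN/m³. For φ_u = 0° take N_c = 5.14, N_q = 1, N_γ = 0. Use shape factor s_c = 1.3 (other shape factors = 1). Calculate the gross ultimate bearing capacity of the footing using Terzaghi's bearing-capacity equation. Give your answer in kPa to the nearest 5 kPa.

Overburden at base level: q = 20.4 × 1.4 = 28.56 kPa.
Cohesion term c·N_c·s_c = 97 × 5.14 × 1.3 = 648.15 kPa; surcharge term q·N_q = 28.56 × 1 = 28.56 kPa.
q_ult = 648.15 + 28.56 = 676.71 kPa.

q_ult ≈ 675 kPa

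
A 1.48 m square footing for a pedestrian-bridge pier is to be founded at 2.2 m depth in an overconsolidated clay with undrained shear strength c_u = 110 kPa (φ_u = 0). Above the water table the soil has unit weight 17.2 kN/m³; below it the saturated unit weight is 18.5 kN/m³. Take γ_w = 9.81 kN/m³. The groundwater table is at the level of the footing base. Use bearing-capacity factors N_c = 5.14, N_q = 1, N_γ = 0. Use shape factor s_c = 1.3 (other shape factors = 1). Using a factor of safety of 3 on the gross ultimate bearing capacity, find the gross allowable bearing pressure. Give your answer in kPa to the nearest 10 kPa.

q_all ≈ 260 kPa

q = γ·D_f = 17.2 × 2.2 = 37.84 kPa.
c·N_c·s_c = 110 × 5.14 × 1.3 = 735.02 kPa
q·N_q = 37.84 × 1 = 37.84 kPa
q_ult = 735.02 + 37.84 = 772.86 kPa.
q_all = 772.86 / 3 = 257.62 kPa.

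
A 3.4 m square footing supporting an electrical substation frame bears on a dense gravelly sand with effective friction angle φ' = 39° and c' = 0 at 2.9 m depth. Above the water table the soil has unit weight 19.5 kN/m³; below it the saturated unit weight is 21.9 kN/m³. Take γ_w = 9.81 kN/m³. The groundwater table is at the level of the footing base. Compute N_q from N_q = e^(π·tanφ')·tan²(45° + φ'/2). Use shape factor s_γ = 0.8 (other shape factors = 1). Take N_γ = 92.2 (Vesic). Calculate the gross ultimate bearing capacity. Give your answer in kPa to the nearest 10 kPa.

tan39° = 0.8098, so N_q = e^(π×0.8098)·tan²(64.5°) = 12.731 × 4.395 = 55.96.
q = γ·D_f = 19.5 × 2.9 = 56.55 kPa.
For the ½γBN_γ term take γ' = 21.9 − 9.81 = 12.09 kN/m³ (soil below base is submerged).
q·N_q = 56.55 × 55.957 = 3164.4 kPa
0.5·γ·B·N_γ·s_γ = 0.5 × 12.09 × 3.4 × 92.2 × 0.8 = 1516 kPa
q_ult = 3164.4 + 1516 = 4680.4 kPa.

q_ult ≈ 4680 kPa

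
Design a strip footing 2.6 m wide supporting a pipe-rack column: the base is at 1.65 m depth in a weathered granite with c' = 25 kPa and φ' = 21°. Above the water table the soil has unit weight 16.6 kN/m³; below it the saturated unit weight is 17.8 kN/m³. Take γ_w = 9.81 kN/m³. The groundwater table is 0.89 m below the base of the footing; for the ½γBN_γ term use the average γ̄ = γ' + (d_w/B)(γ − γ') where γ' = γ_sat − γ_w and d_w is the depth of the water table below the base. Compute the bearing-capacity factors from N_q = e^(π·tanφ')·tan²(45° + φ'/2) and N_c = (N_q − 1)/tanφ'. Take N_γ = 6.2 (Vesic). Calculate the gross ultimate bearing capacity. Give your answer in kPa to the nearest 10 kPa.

tan21° = 0.3839, so N_q = e^(π×0.3839)·tan²(55.5°) = 3.34 × 2.117 = 7.07.
N_c = (7.07 − 1)/tan21° = 15.81.
q = γ·D_f = 16.6 × 1.65 = 27.39 kPa.
γ' = 7.99 kN/m³; averaging over the depth B below the base, γ̄ = γ' + (d_w/B)(γ − γ') = 10.937 kN/m³.
c·N_c = 25 × 15.815 = 395.37 kPa
q·N_q = 27.39 × 7.0708 = 193.67 kPa
0.5·γ·B·N_γ = 0.5 × 10.937 × 2.6 × 6.2 = 88.154 kPa
q_ult = 395.37 + 193.67 + 88.154 = 677.19 kPa.

q_ult ≈ 680 kPa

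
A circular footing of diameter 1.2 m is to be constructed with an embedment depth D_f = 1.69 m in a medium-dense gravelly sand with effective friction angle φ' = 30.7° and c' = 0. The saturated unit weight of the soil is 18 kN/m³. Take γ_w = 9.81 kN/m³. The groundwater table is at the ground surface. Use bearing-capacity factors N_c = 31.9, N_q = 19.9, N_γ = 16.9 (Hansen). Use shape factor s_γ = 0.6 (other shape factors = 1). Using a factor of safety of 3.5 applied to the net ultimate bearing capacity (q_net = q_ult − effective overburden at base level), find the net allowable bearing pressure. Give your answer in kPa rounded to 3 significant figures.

Water table at ground surface, so effective unit weight γ' = 18 − 9.81 = 8.19 kN/m³ is used throughout; overburden q = 8.19 × 1.69 = 13.841 kPa; the same γ' applies in the ½γBN_γ term.
Surcharge term q·N_q = 13.841 × 19.9 = 275.44 kPa; self-weight term 0.5·γ·B·N_γ·s_γ = 0.5 × 8.19 × 1.2 × 16.9 × 0.6 = 49.828 kPa.
q_ult = 275.44 + 49.828 = 325.27 kPa.
Net ultimate: q_net = 325.27 − 13.841 = 311.42 kPa.
q_all(net) = 311.42 / 3.5 = 88.979 kPa.

q_all(net) ≈ 89 kPa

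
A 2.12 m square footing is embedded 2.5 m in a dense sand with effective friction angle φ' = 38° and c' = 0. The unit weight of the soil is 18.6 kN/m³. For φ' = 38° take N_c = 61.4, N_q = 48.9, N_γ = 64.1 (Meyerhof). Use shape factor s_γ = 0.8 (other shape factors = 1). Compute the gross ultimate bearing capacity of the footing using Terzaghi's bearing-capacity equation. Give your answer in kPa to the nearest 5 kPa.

q_ult ≈ 3285 kPa

Effective surcharge at the founding depth q = γ·D_f = 18.6 × 2.5 = 46.5 kPa.
q_ult = q·N_q + 0.5·γ·B·N_γ·s_γ
     = 46.5 × 48.9 + 0.5 × 18.6 × 2.12 × 64.1 × 0.8
     = 2273.8 + 1011 = 3284.9 kPa.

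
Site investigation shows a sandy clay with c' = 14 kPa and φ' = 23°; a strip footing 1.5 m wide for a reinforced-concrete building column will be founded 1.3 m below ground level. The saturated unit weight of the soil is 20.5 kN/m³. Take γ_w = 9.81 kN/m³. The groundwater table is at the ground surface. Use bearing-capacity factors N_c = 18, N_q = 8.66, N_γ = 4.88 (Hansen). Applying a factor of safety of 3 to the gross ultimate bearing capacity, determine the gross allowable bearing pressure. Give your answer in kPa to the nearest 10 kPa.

q_all ≈ 140 kPa

γ' = 20.5 − 9.81 = 10.69 kN/m³ (submerged throughout). q = 10.69 × 1.3 = 13.897 kPa; the same γ' applies in the ½γBN_γ term.
c·N_c = 14 × 18 = 252 kPa
q·N_q = 13.897 × 8.66 = 120.35 kPa
0.5·γ·B·N_γ = 0.5 × 10.69 × 1.5 × 4.88 = 39.125 kPa
q_ult = 252 + 120.35 + 39.125 = 411.47 kPa.
q_all = q_ult / FS = 411.47 / 3 = 137.16 kPa.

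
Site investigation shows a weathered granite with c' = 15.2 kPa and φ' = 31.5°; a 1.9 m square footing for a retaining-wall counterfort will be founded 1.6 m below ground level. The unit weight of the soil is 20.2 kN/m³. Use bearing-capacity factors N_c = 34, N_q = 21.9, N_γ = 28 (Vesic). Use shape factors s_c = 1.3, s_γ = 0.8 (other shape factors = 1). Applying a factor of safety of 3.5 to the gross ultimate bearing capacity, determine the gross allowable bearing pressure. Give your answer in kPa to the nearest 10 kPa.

Overburden at base level: q = 20.2 × 1.6 = 32.32 kPa.
Cohesion term c·N_c·s_c = 15.2 × 34 × 1.3 = 671.84 kPa; surcharge term q·N_q = 32.32 × 21.9 = 707.81 kPa; self-weight term 0.5·γ·B·N_γ·s_γ = 0.5 × 20.2 × 1.9 × 28 × 0.8 = 429.86 kPa.
q_ult = 671.84 + 707.81 + 429.86 = 1809.5 kPa.
q_all = q_ult / FS = 1809.5 / 3.5 = 517 kPa.

q_all ≈ 520 kPa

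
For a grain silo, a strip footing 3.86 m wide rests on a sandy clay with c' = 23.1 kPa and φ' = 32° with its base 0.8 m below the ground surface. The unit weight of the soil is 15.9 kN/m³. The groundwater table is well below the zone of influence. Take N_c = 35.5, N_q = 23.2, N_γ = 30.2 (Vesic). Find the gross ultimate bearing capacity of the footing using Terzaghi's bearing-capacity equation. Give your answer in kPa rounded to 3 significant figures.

q_ult ≈ 2040 kPa

Overburden at base level: q = 15.9 × 0.8 = 12.72 kPa.
Cohesion term c·N_c = 23.1 × 35.5 = 820.05 kPa; surcharge term q·N_q = 12.72 × 23.2 = 295.1 kPa; self-weight term 0.5·γ·B·N_γ = 0.5 × 15.9 × 3.86 × 30.2 = 926.75 kPa.
q_ult = 820.05 + 295.1 + 926.75 = 2041.9 kPa.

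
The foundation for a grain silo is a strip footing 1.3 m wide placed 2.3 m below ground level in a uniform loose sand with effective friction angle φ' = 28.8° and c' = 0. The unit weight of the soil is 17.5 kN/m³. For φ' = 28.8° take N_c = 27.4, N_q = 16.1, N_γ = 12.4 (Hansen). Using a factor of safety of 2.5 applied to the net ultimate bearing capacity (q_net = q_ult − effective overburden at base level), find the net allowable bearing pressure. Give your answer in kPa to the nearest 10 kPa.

q_all(net) ≈ 300 kPa

q = γ·D_f = 17.5 × 2.3 = 40.25 kPa.
q·N_q = 40.25 × 16.1 = 648.03 kPa
0.5·γ·B·N_γ = 0.5 × 17.5 × 1.3 × 12.4 = 141.05 kPa
q_ult = 648.03 + 141.05 = 789.08 kPa.
Net ultimate: q_net = 789.08 − 40.25 = 748.83 kPa.
q_all(net) = 748.83 / 2.5 = 299.53 kPa.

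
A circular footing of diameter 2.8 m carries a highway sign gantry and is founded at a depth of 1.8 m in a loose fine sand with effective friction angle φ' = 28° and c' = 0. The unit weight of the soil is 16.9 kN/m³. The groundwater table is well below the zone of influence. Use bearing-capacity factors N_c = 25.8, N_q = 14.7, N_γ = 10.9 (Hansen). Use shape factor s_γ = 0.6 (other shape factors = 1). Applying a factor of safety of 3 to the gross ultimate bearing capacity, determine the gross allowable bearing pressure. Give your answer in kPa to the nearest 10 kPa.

Effective surcharge at the founding depth q = γ·D_f = 16.9 × 1.8 = 30.42 kPa.
q_ult = q·N_q + 0.5·γ·B·N_γ·s_γ
     = 30.42 × 14.7 + 0.5 × 16.9 × 2.8 × 10.9 × 0.6
     = 447.17 + 154.74 = 601.91 kPa.
q_all = q_ult / FS = 601.91 / 3 = 200.64 kPa.

q_all ≈ 200 kPa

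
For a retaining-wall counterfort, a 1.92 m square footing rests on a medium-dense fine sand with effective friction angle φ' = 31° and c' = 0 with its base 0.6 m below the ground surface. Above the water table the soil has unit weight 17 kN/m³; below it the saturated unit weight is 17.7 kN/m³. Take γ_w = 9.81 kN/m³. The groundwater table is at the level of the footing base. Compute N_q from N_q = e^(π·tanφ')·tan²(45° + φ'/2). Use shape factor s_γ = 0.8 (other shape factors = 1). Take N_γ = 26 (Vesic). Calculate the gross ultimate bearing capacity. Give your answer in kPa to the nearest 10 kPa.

q_ult ≈ 370 kPa

tan31° = 0.6009, so N_q = e^(π×0.6009)·tan²(60.5°) = 6.604 × 3.124 = 20.63.
q = γ·D_f = 17 × 0.6 = 10.2 kPa.
For the ½γBN_γ term take γ' = 17.7 − 9.81 = 7.89 kN/m³ (soil below base is submerged).
q·N_q = 10.2 × 20.631 = 210.43 kPa
0.5·γ·B·N_γ·s_γ = 0.5 × 7.89 × 1.92 × 26 × 0.8 = 157.55 kPa
q_ult = 210.43 + 157.55 = 367.98 kPa.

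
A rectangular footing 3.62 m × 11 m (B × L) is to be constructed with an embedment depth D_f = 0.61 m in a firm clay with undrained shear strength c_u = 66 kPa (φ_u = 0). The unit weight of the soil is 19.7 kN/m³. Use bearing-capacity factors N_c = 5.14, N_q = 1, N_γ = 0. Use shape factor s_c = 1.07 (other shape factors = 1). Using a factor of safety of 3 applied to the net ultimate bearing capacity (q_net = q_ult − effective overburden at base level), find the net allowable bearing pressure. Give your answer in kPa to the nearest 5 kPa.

Overburden at base level: q = 19.7 × 0.61 = 12.017 kPa.
Cohesion term c·N_c·s_c = 66 × 5.14 × 1.07 = 362.99 kPa; surcharge term q·N_q = 12.017 × 1 = 12.017 kPa.
q_ult = 362.99 + 12.017 = 375 kPa.
Net ultimate: q_net = 375 − 12.017 = 362.99 kPa.
q_all(net) = 362.99 / 3 = 121 kPa.

q_all(net) ≈ 120 kPa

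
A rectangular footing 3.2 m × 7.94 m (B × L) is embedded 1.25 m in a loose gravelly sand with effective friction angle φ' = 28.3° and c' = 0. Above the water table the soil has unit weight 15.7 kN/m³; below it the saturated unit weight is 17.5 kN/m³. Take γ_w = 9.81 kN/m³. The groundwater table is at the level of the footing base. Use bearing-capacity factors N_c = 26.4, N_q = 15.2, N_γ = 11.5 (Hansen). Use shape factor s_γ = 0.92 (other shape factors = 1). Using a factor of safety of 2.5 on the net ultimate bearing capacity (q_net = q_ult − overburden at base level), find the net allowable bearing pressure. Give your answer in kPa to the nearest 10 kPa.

q = γ·D_f = 15.7 × 1.25 = 19.625 kPa.
For the ½γBN_γ term take γ' = 17.5 − 9.81 = 7.69 kN/m³ (soil below base is submerged).
q·N_q = 19.625 × 15.2 = 298.3 kPa
0.5·γ·B·N_γ·s_γ = 0.5 × 7.69 × 3.2 × 11.5 × 0.92 = 130.18 kPa
q_ult = 298.3 + 130.18 = 428.48 kPa.
q_net = 428.48 − 19.625 = 408.85 kPa.
q_all(net) = 408.85 / 2.5 = 163.54 kPa.

q_all(net) ≈ 160 kPa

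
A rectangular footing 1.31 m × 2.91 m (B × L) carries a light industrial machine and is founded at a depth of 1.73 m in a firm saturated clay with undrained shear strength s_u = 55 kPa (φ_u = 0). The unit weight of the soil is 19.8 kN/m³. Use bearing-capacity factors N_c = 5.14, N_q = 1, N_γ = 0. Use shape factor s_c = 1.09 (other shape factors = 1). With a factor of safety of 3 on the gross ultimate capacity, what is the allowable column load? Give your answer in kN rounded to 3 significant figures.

P_all ≈ 435 kN

Overburden at base level: q = 19.8 × 1.73 = 34.254 kPa.
Cohesion term c·N_c·s_c = 55 × 5.14 × 1.09 = 308.14 kPa; surcharge term q·N_q = 34.254 × 1 = 34.254 kPa.
q_ult = 308.14 + 34.254 = 342.4 kPa.
Gross allowable pressure q_all = 342.4 / 3 = 114.13 kPa.
Footing area = 3.8121 m², so allowable column load = 114.13 × 3.8121 = 435.08 kN.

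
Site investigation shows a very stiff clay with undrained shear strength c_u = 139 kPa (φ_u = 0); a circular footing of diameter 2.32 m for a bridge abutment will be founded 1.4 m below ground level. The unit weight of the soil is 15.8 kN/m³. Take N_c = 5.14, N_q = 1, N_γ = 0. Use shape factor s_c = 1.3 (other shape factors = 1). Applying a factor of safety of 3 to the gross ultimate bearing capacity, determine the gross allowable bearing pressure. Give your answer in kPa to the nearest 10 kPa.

q_all ≈ 320 kPa

Overburden at base level: q = 15.8 × 1.4 = 22.12 kPa.
Cohesion term c·N_c·s_c = 139 × 5.14 × 1.3 = 928.8 kPa; surcharge term q·N_q = 22.12 × 1 = 22.12 kPa.
q_ult = 928.8 + 22.12 = 950.92 kPa.
q_all = q_ult / FS = 950.92 / 3 = 316.97 kPa.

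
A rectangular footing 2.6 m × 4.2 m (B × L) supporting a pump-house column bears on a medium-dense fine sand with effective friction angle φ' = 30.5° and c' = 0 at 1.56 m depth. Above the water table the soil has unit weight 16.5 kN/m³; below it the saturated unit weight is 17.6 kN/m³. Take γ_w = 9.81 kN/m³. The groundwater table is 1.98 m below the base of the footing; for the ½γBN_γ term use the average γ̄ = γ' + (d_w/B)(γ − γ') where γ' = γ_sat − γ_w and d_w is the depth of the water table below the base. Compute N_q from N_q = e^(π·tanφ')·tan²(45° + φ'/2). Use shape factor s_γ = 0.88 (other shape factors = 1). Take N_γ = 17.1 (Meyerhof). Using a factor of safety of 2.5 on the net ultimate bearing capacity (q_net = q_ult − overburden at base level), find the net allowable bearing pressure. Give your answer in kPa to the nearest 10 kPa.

N_q = e^(π·tan30.5°)·tan²(60.25°) = 19.48.
q = γ·D_f = 16.5 × 1.56 = 25.74 kPa.
γ' = 7.79 kN/m³; averaging over the depth B below the base, γ̄ = γ' + (d_w/B)(γ − γ') = 14.423 kN/m³.
q·N_q = 25.74 × 19.479 = 501.4 kPa
0.5·γ·B·N_γ·s_γ = 0.5 × 14.423 × 2.6 × 17.1 × 0.88 = 282.15 kPa
q_ult = 501.4 + 282.15 = 783.55 kPa.
q_net = 783.55 − 25.74 = 757.81 kPa.
q_all(net) = 757.81 / 2.5 = 303.12 kPa.

q_all(net) ≈ 300 kPa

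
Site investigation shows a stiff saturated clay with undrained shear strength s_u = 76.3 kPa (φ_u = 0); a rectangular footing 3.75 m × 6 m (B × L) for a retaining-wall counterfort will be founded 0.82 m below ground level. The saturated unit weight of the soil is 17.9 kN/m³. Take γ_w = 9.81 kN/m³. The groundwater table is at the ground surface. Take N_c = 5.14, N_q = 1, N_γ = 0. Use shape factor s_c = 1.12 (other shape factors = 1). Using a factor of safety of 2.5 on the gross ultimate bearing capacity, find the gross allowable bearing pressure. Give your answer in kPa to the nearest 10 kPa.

γ' = 17.9 − 9.81 = 8.09 kN/m³ (submerged throughout). q = 8.09 × 0.82 = 6.6338 kPa.
c·N_c·s_c = 76.3 × 5.14 × 1.12 = 439.24 kPa
q·N_q = 6.6338 × 1 = 6.6338 kPa
q_ult = 439.24 + 6.6338 = 445.88 kPa.
q_all = 445.88 / 2.5 = 178.35 kPa.

q_all ≈ 180 kPa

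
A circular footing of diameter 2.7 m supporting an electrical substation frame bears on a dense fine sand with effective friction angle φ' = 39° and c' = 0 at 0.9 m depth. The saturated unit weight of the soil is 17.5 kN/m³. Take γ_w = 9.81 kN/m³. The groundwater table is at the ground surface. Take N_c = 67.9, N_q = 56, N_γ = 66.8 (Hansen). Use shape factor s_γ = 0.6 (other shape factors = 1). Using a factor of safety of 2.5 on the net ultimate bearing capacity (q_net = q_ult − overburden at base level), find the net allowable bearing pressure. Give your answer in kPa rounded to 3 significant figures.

With the water table at the surface the whole profile is submerged: γ' = 17.5 − 9.81 = 7.69 kN/m³, so q = γ'·D_f = 6.921 kPa; the same γ' applies in the ½γBN_γ term.
q_ult = q·N_q + 0.5·γ·B·N_γ·s_γ
     = 6.921 × 56 + 0.5 × 7.69 × 2.7 × 66.8 × 0.6
     = 387.58 + 416.09 = 803.67 kPa.
q_net = 803.67 − 6.921 = 796.75 kPa.
q_all(net) = 796.75 / 2.5 = 318.7 kPa.

q_all(net) ≈ 319 kPa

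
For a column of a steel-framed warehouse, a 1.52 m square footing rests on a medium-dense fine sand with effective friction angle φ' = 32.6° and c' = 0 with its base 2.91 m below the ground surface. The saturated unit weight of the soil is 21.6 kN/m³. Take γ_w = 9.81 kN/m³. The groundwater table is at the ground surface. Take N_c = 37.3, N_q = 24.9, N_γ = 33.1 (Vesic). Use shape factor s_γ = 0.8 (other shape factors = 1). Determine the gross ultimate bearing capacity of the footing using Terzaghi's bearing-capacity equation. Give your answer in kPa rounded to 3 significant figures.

q_ult ≈ 1090 kPa

With the water table at the surface the whole profile is submerged: γ' = 21.6 − 9.81 = 11.79 kN/m³, so q = γ'·D_f = 34.309 kPa; the same γ' applies in the ½γBN_γ term.
q_ult = q·N_q + 0.5·γ·B·N_γ·s_γ
     = 34.309 × 24.9 + 0.5 × 11.79 × 1.52 × 33.1 × 0.8
     = 854.29 + 237.27 = 1091.6 kPa.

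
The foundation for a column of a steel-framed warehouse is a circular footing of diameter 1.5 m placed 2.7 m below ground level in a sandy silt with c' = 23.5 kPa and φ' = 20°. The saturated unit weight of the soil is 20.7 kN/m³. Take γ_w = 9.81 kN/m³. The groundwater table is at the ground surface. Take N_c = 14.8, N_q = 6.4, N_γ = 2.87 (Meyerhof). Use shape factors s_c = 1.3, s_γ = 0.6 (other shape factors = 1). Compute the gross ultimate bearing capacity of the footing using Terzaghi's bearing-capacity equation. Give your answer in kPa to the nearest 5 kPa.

q_ult ≈ 655 kPa

γ' = 20.7 − 9.81 = 10.89 kN/m³ (submerged throughout). q = 10.89 × 2.7 = 29.403 kPa; the same γ' applies in the ½γBN_γ term.
c·N_c·s_c = 23.5 × 14.8 × 1.3 = 452.14 kPa
q·N_q = 29.403 × 6.4 = 188.18 kPa
0.5·γ·B·N_γ·s_γ = 0.5 × 10.89 × 1.5 × 2.87 × 0.6 = 14.064 kPa
q_ult = 452.14 + 188.18 + 14.064 = 654.38 kPa.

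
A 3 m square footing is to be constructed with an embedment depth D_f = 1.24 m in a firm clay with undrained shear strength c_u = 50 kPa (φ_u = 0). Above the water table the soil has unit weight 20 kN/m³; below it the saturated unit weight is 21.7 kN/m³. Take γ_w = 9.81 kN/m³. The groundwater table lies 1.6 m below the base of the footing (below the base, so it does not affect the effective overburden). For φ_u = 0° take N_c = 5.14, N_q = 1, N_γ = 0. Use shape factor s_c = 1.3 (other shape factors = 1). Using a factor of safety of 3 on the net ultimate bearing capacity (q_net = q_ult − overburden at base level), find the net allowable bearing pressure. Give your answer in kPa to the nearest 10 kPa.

Effective surcharge at the founding depth q = γ·D_f = 20 × 1.24 = 24.8 kPa.
q_ult = c·N_c·s_c + q·N_q
     = 50 × 5.14 × 1.3 + 24.8 × 1
     = 334.1 + 24.8 = 358.9 kPa.
q_net = 358.9 − 24.8 = 334.1 kPa.
q_all(net) = 334.1 / 3 = 111.37 kPa.

q_all(net) ≈ 110 kPa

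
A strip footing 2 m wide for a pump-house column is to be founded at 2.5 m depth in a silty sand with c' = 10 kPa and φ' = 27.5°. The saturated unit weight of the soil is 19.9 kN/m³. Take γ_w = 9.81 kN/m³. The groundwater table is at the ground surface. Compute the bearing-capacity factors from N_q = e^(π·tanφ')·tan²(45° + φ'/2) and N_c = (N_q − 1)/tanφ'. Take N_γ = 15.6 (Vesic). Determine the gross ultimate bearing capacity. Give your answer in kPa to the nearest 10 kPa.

q_ult ≈ 760 kPa

tan27.5° = 0.5206, so N_q = e^(π×0.5206)·tan²(58.75°) = 5.132 × 2.716 = 13.94.
N_c = (13.94 − 1)/tan27.5° = 24.85.
γ' = 19.9 − 9.81 = 10.09 kN/m³ (submerged throughout). q = 10.09 × 2.5 = 25.225 kPa; the same γ' applies in the ½γBN_γ term.
c·N_c = 10 × 24.85 = 248.5 kPa
q·N_q = 25.225 × 13.936 = 351.53 kPa
0.5·γ·B·N_γ = 0.5 × 10.09 × 2 × 15.6 = 157.4 kPa
q_ult = 248.5 + 351.53 + 157.4 = 757.44 kPa.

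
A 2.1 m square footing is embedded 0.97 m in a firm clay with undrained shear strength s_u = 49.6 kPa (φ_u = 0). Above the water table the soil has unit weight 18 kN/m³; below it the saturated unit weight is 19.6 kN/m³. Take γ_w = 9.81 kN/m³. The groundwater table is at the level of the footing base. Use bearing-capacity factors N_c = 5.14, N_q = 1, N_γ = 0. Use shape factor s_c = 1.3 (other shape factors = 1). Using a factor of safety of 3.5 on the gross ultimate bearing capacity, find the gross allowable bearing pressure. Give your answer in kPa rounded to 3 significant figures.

q_all ≈ 99.7 kPa

Effective surcharge at the founding depth q = γ·D_f = 18 × 0.97 = 17.46 kPa.
q_ult = c·N_c·s_c + q·N_q
     = 49.6 × 5.14 × 1.3 + 17.46 × 1
     = 331.43 + 17.46 = 348.89 kPa.
q_all = 348.89 / 3.5 = 99.682 kPa.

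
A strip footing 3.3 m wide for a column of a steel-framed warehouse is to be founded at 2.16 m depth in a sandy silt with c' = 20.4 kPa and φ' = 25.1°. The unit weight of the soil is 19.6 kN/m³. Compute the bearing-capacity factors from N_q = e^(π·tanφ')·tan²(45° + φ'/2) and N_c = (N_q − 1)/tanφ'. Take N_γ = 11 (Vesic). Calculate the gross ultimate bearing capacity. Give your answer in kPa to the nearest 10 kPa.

tan25.1° = 0.4684, so N_q = e^(π×0.4684)·tan²(57.55°) = 4.356 × 2.473 = 10.78.
N_c = (10.78 − 1)/tan25.1° = 20.87.
Effective surcharge at the founding depth q = γ·D_f = 19.6 × 2.16 = 42.336 kPa.
q_ult = c·N_c + q·N_q + 0.5·γ·B·N_γ
     = 20.4 × 20.867 + 42.336 × 10.775 + 0.5 × 19.6 × 3.3 × 11
     = 425.7 + 456.17 + 355.74 = 1237.6 kPa.

q_ult ≈ 1240 kPa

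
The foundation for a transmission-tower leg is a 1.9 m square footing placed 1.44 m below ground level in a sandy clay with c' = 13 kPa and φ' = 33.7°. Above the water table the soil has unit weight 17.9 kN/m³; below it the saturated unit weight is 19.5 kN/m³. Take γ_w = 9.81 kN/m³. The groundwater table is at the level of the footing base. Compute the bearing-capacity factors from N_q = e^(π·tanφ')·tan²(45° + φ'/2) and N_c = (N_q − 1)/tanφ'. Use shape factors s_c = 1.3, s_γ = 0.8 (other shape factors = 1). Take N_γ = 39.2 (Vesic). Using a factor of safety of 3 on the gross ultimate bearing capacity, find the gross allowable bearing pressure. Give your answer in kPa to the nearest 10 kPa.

N_q = e^(π·tan33.7°)·tan²(61.85°) = 28.39; N_c = (N_q − 1)/tanφ' = 41.06.
Effective surcharge at the founding depth q = γ·D_f = 17.9 × 1.44 = 25.776 kPa.
The water table coincides with the base, so in the self-weight term γ → γ' = 9.69 kN/m³.
q_ult = c·N_c·s_c + q·N_q + 0.5·γ·B·N_γ·s_γ
     = 13 × 41.063 × 1.3 + 25.776 × 28.386 + 0.5 × 9.69 × 1.9 × 39.2 × 0.8
     = 693.97 + 731.67 + 288.68 = 1714.3 kPa.
q_all = 1714.3 / 3 = 571.44 kPa.

q_all ≈ 570 kPa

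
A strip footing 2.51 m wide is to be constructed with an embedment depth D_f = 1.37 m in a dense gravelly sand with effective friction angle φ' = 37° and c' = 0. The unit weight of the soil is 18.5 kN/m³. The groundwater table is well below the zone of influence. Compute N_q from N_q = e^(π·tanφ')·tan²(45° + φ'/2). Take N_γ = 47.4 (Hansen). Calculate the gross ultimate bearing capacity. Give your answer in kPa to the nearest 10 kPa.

tan37° = 0.7536, so N_q = e^(π×0.7536)·tan²(63.5°) = 10.669 × 4.023 = 42.92.
Overburden at base level: q = 18.5 × 1.37 = 25.345 kPa.
Surcharge term q·N_q = 25.345 × 42.92 = 1087.8 kPa; self-weight term 0.5·γ·B·N_γ = 0.5 × 18.5 × 2.51 × 47.4 = 1100.5 kPa.
q_ult = 1087.8 + 1100.5 = 2188.3 kPa.

q_ult ≈ 2190 kPa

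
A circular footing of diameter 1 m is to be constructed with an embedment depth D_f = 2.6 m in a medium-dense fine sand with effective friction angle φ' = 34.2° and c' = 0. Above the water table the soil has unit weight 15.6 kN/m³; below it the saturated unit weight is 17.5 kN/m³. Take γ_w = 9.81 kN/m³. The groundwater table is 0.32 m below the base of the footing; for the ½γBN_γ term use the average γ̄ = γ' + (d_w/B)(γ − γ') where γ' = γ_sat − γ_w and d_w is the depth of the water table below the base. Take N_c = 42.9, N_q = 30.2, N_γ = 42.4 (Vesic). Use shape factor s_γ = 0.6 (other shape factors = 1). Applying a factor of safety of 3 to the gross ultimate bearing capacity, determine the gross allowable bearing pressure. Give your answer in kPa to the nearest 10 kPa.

q_all ≈ 450 kPa

q = γ·D_f = 15.6 × 2.6 = 40.56 kPa.
γ' = 7.69 kN/m³; averaging over the depth B below the base, γ̄ = γ' + (d_w/B)(γ − γ') = 10.221 kN/m³.
q·N_q = 40.56 × 30.2 = 1224.9 kPa
0.5·γ·B·N_γ·s_γ = 0.5 × 10.221 × 1 × 42.4 × 0.6 = 130.01 kPa
q_ult = 1224.9 + 130.01 = 1354.9 kPa.
q_all = q_ult / FS = 1354.9 / 3 = 451.64 kPa.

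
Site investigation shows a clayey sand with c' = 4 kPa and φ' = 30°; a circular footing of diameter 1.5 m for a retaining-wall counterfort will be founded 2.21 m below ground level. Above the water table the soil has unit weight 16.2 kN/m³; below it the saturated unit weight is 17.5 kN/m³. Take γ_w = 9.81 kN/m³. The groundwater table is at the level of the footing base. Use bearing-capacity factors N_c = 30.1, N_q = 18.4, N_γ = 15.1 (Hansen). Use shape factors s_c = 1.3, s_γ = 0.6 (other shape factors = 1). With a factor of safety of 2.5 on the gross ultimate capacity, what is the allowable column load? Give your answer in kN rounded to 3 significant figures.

P_all ≈ 613 kN

Overburden at base level: q = 16.2 × 2.21 = 35.802 kPa.
Below the base the soil is submerged, so the ½γBN_γ term uses γ' = 17.5 − 9.81 = 7.69 kN/m³.
Cohesion term c·N_c·s_c = 4 × 30.1 × 1.3 = 156.52 kPa; surcharge term q·N_q = 35.802 × 18.4 = 658.76 kPa; self-weight term 0.5·γ·B·N_γ·s_γ = 0.5 × 7.69 × 1.5 × 15.1 × 0.6 = 52.254 kPa.
q_ult = 156.52 + 658.76 + 52.254 = 867.53 kPa.
Gross allowable pressure q_all = 867.53 / 2.5 = 347.01 kPa.
Footing area = 1.7671 m², so allowable column load = 347.01 × 1.7671 = 613.21 kN.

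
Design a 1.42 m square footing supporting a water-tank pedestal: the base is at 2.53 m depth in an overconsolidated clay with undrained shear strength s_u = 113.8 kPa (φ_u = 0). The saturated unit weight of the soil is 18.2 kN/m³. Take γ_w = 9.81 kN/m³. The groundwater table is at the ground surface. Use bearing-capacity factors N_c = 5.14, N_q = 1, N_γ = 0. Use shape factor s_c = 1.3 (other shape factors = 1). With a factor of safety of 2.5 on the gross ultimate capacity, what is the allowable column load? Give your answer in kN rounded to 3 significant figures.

P_all ≈ 630 kN

Water table at ground surface, so effective unit weight γ' = 18.2 − 9.81 = 8.39 kN/m³ is used throughout; overburden q = 8.39 × 2.53 = 21.227 kPa.
Cohesion term c·N_c·s_c = 113.8 × 5.14 × 1.3 = 760.41 kPa; surcharge term q·N_q = 21.227 × 1 = 21.227 kPa.
q_ult = 760.41 + 21.227 = 781.64 kPa.
Gross allowable pressure q_all = 781.64 / 2.5 = 312.66 kPa.
Footing area = 2.0164 m², so allowable column load = 312.66 × 2.0164 = 630.44 kN.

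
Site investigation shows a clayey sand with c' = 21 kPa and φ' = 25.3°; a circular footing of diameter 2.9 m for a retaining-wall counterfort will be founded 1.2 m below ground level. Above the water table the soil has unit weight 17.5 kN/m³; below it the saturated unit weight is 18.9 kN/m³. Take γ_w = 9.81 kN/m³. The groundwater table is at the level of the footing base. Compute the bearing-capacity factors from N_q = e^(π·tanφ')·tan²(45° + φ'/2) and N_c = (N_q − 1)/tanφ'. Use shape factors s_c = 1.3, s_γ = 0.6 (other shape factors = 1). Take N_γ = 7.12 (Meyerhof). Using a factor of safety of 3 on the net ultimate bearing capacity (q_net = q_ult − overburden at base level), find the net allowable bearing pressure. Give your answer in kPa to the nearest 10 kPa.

N_q = e^(π·tan25.3°)·tan²(57.65°) = 11; N_c = (N_q − 1)/tanφ' = 21.17.
q = γ·D_f = 17.5 × 1.2 = 21 kPa.
For the ½γBN_γ term take γ' = 18.9 − 9.81 = 9.09 kN/m³ (soil below base is submerged).
c·N_c·s_c = 21 × 21.166 × 1.3 = 577.82 kPa
q·N_q = 21 × 11.005 = 231.1 kPa
0.5·γ·B·N_γ·s_γ = 0.5 × 9.09 × 2.9 × 7.12 × 0.6 = 56.307 kPa
q_ult = 577.82 + 231.1 + 56.307 = 865.23 kPa.
q_net = 865.23 − 21 = 844.23 kPa.
q_all(net) = 844.23 / 3 = 281.41 kPa.

q_all(net) ≈ 280 kPa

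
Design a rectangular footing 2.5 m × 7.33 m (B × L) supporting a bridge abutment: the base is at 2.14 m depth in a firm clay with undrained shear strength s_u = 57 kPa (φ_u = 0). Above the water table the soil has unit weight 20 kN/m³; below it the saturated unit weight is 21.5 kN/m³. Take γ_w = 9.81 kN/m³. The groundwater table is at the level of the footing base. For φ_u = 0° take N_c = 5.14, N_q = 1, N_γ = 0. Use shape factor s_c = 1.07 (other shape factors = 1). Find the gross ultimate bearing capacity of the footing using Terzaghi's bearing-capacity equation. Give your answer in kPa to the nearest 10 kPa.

Overburden at base level: q = 20 × 2.14 = 42.8 kPa.
Cohesion term c·N_c·s_c = 57 × 5.14 × 1.07 = 313.49 kPa; surcharge term q·N_q = 42.8 × 1 = 42.8 kPa.
q_ult = 313.49 + 42.8 = 356.29 kPa.

q_ult ≈ 360 kPa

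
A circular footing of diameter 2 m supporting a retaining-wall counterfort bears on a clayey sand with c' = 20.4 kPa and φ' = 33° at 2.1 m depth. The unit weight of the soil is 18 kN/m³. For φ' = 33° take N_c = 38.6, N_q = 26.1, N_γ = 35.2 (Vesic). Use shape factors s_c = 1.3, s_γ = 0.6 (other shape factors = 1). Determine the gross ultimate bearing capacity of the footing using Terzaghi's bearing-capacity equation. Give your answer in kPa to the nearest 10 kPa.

q = γ·D_f = 18 × 2.1 = 37.8 kPa.
c·N_c·s_c = 20.4 × 38.6 × 1.3 = 1023.7 kPa
q·N_q = 37.8 × 26.1 = 986.58 kPa
0.5·γ·B·N_γ·s_γ = 0.5 × 18 × 2 × 35.2 × 0.6 = 380.16 kPa
q_ult = 1023.7 + 986.58 + 380.16 = 2390.4 kPa.

q_ult ≈ 2390 kPa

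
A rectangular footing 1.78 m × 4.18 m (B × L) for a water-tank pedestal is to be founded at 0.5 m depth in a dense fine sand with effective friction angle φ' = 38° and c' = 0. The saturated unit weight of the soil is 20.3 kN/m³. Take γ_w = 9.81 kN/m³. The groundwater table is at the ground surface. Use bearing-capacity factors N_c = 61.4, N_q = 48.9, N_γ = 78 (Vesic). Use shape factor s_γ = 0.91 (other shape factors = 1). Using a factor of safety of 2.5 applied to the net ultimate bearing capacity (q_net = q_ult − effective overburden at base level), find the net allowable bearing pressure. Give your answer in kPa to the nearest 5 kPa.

q_all(net) ≈ 365 kPa

Water table at ground surface, so effective unit weight γ' = 20.3 − 9.81 = 10.49 kN/m³ is used throughout; overburden q = 10.49 × 0.5 = 5.245 kPa; the same γ' applies in the ½γBN_γ term.
Surcharge term q·N_q = 5.245 × 48.9 = 256.48 kPa; self-weight term 0.5·γ·B·N_γ·s_γ = 0.5 × 10.49 × 1.78 × 78 × 0.91 = 662.68 kPa.
q_ult = 256.48 + 662.68 = 919.16 kPa.
Net ultimate: q_net = 919.16 − 5.245 = 913.91 kPa.
q_all(net) = 913.91 / 2.5 = 365.56 kPa.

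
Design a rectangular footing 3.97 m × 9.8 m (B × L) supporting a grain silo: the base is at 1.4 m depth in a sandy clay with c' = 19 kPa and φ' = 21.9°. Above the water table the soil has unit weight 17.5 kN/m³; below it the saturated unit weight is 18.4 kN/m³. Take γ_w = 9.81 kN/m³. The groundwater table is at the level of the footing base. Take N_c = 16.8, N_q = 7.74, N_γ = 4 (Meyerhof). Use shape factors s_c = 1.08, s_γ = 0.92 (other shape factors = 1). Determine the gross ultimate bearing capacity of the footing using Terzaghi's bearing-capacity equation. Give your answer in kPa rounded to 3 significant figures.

q_ult ≈ 597 kPa

q = γ·D_f = 17.5 × 1.4 = 24.5 kPa.
For the ½γBN_γ term take γ' = 18.4 − 9.81 = 8.59 kN/m³ (soil below base is submerged).
c·N_c·s_c = 19 × 16.8 × 1.08 = 344.74 kPa
q·N_q = 24.5 × 7.74 = 189.63 kPa
0.5·γ·B·N_γ·s_γ = 0.5 × 8.59 × 3.97 × 4 × 0.92 = 62.748 kPa
q_ult = 344.74 + 189.63 + 62.748 = 597.11 kPa.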